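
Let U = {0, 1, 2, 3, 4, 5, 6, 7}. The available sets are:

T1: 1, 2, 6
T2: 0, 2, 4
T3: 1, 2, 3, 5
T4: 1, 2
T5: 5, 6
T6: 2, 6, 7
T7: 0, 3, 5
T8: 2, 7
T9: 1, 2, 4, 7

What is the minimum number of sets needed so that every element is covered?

3

T1, T7, T9 together cover {0, 1, 2, 3, 4, 5, 6, 7} — every element.
No 2 of the 9 sets cover everything (all 36 pairs fall short), so 3 is minimum.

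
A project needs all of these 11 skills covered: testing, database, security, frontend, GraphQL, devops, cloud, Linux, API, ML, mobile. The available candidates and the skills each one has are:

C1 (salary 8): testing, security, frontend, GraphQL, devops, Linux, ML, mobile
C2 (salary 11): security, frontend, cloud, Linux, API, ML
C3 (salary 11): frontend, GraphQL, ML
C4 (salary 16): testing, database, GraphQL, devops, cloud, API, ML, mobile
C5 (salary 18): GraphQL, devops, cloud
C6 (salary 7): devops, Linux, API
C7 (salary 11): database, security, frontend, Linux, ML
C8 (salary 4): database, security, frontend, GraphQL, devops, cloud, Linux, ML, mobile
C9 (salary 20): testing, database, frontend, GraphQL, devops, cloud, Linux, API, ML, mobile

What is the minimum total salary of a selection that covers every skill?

19

C1, C6, C8 cover every skill at salary 8 + 7 + 4 = 19.
Any cover uses at least 2 candidates; among all covering selections none totals below 19.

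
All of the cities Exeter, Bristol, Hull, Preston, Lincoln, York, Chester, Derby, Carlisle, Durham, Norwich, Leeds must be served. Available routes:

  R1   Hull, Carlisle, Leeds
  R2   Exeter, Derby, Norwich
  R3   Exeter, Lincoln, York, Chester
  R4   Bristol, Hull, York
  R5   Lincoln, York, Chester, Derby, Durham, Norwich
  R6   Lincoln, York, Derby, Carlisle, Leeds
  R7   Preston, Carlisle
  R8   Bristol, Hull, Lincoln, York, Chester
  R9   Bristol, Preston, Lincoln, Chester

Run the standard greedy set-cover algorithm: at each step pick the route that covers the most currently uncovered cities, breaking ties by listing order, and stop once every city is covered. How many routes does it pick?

4

Pick 1: R5 covers 6 new cities (Lincoln, York, Chester, Derby, Durham, Norwich).
Pick 2: R1 covers 3 new cities (Hull, Carlisle, Leeds).
Pick 3: R9 covers 2 new cities (Bristol, Preston).
Pick 4: R2 covers 1 new cities (Exeter).
Greedy uses 4 routes.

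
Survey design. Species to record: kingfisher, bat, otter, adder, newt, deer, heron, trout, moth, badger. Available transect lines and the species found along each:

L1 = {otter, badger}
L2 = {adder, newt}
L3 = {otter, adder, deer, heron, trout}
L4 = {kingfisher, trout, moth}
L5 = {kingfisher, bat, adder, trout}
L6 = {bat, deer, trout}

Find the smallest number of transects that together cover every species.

5

L1, L2, L3, L4, L5 together cover {kingfisher, bat, otter, adder, newt, deer, heron, trout, moth, badger} — every species.
No 4 of the 6 transects cover everything (all 15 size-4 selections fall short), so 5 is minimum.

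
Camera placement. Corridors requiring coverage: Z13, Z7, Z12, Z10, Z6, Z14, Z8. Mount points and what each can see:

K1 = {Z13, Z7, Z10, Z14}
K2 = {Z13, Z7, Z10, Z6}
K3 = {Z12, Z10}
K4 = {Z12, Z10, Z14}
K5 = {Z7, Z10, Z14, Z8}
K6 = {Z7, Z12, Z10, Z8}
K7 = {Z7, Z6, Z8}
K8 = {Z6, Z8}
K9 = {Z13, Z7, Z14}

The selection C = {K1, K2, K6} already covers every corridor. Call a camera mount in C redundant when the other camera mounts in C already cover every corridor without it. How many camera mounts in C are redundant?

Drop K1: Z14 uncovered — not redundant.
Drop K2: Z6 uncovered — not redundant.
Drop K6: Z12, Z8 uncovered — not redundant.
None of the camera mounts in C is redundant.

0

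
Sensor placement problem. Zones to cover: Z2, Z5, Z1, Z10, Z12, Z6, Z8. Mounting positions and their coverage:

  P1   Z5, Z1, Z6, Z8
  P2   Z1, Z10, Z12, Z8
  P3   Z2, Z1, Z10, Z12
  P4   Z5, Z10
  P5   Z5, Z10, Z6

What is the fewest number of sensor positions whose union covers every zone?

2

P1, P3 together cover {Z2, Z5, Z1, Z10, Z12, Z6, Z8} — every zone.
No single sensor position contains all 7 zones, so 2 is optimal.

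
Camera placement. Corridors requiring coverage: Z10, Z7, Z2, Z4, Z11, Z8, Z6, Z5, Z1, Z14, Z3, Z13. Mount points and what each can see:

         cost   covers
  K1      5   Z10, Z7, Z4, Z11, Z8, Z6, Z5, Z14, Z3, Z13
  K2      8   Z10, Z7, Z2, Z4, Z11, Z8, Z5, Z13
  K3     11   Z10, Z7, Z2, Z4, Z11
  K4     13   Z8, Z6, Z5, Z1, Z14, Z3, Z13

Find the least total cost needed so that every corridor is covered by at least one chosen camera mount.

K2, K4 cover every corridor at cost 8 + 13 = 21.
Any cover uses at least 2 camera mounts; among all covering selections none totals below 21.
Greedy by coverage-per-cost would pick K1, K2, K4 for 26 — worse than the optimum 21.

21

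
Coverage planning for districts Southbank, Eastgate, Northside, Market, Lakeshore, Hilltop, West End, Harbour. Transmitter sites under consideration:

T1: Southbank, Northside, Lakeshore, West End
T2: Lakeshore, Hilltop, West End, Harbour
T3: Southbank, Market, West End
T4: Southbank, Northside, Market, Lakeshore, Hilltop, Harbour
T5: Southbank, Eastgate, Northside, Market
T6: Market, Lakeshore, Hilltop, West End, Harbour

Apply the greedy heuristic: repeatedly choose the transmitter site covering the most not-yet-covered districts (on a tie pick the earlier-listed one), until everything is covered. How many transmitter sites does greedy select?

3

Pick 1: T4 covers 6 new districts (Southbank, Northside, Market, Lakeshore, Hilltop, Harbour).
Pick 2: T1 covers 1 new districts (West End).
Pick 3: T5 covers 1 new districts (Eastgate).
Greedy uses 3 transmitter sites. (The true minimum is 2.)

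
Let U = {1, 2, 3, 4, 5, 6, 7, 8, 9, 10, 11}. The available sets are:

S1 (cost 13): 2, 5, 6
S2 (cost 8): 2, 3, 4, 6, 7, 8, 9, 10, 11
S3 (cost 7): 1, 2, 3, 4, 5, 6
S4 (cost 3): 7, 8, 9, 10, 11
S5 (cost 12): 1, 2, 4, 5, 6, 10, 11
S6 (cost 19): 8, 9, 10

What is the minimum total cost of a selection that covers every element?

S3, S4 cover every element at cost 7 + 3 = 10.
Any cover uses at least 2 sets; among all covering selections none totals below 10.

10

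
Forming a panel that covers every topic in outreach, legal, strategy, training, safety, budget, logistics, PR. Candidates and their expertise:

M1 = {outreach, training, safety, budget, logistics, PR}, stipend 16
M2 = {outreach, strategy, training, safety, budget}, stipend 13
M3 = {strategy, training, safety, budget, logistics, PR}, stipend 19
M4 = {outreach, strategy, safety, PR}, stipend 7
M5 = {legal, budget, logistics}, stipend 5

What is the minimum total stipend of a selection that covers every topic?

25

M2, M4, M5 cover every topic at stipend 13 + 7 + 5 = 25.
Any cover uses at least 3 members; among all covering selections none totals below 25.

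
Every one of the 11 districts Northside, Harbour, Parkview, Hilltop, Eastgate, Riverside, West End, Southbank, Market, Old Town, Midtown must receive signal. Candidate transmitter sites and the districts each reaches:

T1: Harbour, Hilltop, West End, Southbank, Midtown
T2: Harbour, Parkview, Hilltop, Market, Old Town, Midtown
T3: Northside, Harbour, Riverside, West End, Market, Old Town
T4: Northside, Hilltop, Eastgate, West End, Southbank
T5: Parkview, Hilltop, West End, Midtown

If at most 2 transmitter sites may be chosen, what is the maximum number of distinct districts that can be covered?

10

Choosing T2, T4 covers {Northside, Harbour, Parkview, Hilltop, Eastgate, West End, Southbank, Market, Old Town, Midtown} — 10 districts.
No choice of 2 transmitter sites does better; here Riverside is left uncovered.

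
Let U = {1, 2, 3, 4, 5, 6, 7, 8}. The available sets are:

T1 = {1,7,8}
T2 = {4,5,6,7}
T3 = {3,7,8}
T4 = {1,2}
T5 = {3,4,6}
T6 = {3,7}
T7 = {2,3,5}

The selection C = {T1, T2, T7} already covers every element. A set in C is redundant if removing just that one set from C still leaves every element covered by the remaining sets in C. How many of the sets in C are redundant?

0

Drop T1: 1, 8 uncovered — not redundant.
Drop T2: 4, 6 uncovered — not redundant.
Drop T7: 2, 3 uncovered — not redundant.
None of the sets in C is redundant.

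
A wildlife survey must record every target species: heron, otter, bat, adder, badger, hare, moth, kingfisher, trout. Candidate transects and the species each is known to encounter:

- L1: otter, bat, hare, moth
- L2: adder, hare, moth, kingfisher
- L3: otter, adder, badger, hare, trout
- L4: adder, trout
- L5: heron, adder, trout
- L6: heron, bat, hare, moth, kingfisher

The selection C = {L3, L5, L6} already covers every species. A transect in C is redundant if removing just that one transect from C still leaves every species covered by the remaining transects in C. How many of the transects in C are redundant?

Drop L3: otter, badger uncovered — not redundant.
Drop L5: the rest still cover every species — redundant.
Drop L6: bat, moth, kingfisher uncovered — not redundant.
1 redundant: L5.

1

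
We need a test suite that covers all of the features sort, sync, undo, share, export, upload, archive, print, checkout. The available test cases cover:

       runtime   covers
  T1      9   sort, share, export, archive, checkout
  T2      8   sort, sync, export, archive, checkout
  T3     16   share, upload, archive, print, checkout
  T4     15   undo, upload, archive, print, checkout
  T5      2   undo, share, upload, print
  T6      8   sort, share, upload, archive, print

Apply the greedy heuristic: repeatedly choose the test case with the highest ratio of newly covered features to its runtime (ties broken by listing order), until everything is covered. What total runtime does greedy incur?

Pick 1: T5 adds 4 new (undo, share, upload, print) at runtime 2 (ratio 4/2).
Pick 2: T2 adds 5 new (sort, sync, export, archive, checkout) at runtime 8 (ratio 5/8).
Greedy total runtime: 2 + 8 = 10.

10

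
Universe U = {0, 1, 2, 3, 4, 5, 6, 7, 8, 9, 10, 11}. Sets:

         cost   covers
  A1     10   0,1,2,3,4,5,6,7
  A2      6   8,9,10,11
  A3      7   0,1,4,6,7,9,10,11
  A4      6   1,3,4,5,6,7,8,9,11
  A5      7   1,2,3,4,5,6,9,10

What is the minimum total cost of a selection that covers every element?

A1, A2 cover every element at cost 10 + 6 = 16.
Any cover uses at least 2 sets; among all covering selections none totals below 16.
Greedy by coverage-per-cost would pick A4, A3, A5 for 20 — worse than the optimum 16.

16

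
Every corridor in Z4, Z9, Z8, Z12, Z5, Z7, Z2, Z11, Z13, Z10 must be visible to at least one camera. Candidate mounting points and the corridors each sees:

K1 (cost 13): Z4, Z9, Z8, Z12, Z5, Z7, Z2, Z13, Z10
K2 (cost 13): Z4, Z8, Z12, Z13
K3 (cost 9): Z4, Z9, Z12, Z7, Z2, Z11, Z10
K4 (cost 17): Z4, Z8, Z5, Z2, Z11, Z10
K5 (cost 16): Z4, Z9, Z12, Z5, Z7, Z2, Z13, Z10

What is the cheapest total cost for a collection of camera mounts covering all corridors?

K1, K3 cover every corridor at cost 13 + 9 = 22.
Any cover uses at least 2 camera mounts; among all covering selections none totals below 22.

22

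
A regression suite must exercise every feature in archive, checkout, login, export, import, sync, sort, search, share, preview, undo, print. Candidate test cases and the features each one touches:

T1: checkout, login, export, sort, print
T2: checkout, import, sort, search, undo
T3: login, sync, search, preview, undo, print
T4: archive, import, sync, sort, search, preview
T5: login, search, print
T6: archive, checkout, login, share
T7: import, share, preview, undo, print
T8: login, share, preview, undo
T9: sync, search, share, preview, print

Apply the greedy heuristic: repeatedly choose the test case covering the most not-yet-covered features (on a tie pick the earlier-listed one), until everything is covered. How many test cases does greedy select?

Pick 1: T3 covers 6 new features (login, sync, search, preview, undo, print).
Pick 2: T1 covers 3 new features (checkout, export, sort).
Pick 3: T4 covers 2 new features (archive, import).
Pick 4: T6 covers 1 new features (share).
Greedy uses 4 test cases. (The true minimum is 3.)

4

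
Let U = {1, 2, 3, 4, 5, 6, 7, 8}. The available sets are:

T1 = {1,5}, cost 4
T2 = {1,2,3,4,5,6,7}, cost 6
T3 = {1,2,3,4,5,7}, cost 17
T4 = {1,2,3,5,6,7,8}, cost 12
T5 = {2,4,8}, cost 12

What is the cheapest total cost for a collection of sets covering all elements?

T2, T4 cover every element at cost 6 + 12 = 18.
Any cover uses at least 2 sets; among all covering selections none totals below 18.

18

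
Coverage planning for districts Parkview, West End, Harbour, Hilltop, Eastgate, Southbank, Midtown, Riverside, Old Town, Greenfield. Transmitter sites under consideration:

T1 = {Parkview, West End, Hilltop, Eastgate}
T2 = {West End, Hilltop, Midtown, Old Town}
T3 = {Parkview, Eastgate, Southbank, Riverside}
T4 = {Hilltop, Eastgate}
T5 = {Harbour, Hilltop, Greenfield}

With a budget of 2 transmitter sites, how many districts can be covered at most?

Choosing T2, T3 covers {Parkview, West End, Hilltop, Eastgate, Southbank, Midtown, Riverside, Old Town} — 8 districts.
No choice of 2 transmitter sites does better; here Harbour, Greenfield are left uncovered.

8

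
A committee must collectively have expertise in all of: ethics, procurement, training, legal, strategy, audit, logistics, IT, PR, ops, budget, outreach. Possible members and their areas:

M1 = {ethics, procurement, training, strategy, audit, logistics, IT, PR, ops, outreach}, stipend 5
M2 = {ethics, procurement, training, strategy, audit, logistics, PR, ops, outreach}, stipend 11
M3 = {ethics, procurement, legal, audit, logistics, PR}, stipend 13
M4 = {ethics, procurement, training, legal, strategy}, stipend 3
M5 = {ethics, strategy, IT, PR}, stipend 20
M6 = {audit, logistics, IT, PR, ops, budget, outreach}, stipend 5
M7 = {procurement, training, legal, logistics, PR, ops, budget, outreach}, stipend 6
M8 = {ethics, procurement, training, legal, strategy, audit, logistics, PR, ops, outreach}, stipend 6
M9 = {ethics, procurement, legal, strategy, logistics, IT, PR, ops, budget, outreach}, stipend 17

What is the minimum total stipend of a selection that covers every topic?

M4, M6 cover every topic at stipend 3 + 5 = 8.
Any cover uses at least 2 members; among all covering selections none totals below 8.
Greedy by coverage-per-stipend would pick M1, M4, M6 for 13 — worse than the optimum 8.

8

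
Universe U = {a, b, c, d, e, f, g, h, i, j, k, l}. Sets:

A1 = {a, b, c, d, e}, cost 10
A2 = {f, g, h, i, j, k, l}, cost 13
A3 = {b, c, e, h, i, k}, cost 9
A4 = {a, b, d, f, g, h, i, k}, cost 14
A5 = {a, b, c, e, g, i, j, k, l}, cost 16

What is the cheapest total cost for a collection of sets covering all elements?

A1, A2 cover every element at cost 10 + 13 = 23.
Any cover uses at least 2 sets; among all covering selections none totals below 23.

23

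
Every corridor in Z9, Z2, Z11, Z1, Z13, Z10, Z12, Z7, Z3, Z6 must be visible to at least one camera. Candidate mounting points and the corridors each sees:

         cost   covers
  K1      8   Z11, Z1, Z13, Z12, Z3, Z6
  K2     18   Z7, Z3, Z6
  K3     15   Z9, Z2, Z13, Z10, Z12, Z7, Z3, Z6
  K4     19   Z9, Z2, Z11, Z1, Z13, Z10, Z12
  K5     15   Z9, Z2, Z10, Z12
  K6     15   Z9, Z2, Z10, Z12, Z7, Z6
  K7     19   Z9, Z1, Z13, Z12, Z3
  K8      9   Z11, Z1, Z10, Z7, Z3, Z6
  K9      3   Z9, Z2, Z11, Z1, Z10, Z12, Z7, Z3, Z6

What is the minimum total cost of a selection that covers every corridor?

K1, K9 cover every corridor at cost 8 + 3 = 11.
Any cover uses at least 2 camera mounts; among all covering selections none totals below 11.

11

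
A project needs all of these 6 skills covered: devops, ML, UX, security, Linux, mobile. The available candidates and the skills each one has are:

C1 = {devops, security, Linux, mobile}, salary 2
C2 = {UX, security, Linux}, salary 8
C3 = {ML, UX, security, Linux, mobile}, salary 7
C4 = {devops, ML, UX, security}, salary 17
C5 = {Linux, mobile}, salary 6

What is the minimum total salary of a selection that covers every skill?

C1, C3 cover every skill at salary 2 + 7 = 9.
Any cover uses at least 2 candidates; among all covering selections none totals below 9.

9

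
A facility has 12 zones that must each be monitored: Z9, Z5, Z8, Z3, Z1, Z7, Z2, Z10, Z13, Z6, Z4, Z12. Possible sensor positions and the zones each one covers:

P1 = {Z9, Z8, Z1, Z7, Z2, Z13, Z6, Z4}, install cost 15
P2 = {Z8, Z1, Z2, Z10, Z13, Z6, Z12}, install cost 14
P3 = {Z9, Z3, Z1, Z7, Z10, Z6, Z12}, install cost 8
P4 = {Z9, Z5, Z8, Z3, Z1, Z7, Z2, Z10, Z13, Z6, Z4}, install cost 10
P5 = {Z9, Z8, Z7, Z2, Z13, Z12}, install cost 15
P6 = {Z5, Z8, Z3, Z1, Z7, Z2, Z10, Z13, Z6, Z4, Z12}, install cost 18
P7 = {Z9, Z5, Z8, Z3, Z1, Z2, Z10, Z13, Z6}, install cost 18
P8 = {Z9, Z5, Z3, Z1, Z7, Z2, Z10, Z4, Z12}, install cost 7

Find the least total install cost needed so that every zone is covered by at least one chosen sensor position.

P4, P8 cover every zone at install cost 10 + 7 = 17.
Any cover uses at least 2 sensor positions; among all covering selections none totals below 17.

17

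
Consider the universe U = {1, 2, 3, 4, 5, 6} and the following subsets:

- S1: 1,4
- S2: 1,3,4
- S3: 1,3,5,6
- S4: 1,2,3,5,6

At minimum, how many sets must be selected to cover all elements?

S1, S4 together cover {1, 2, 3, 4, 5, 6} — every element.
No single set contains all 6 elements, so 2 is optimal.

2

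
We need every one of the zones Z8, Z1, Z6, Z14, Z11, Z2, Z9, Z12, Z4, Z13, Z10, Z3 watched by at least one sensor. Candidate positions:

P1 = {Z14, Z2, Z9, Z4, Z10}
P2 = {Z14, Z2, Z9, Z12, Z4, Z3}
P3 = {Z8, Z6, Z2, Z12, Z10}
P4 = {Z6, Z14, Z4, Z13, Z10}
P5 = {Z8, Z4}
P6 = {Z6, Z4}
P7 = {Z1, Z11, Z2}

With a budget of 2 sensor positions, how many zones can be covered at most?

Choosing P2, P3 covers {Z8, Z6, Z14, Z2, Z9, Z12, Z4, Z10, Z3} — 9 zones.
No choice of 2 sensor positions does better; here Z1, Z11, Z13 are left uncovered.

9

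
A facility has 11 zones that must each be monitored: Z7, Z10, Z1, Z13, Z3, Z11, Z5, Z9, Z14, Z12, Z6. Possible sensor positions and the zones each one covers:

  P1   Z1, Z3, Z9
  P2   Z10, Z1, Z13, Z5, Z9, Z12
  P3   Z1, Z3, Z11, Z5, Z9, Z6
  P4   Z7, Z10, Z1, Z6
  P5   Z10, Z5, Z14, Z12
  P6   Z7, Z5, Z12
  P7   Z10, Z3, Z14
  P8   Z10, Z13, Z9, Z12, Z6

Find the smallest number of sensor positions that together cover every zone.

P2, P3, P4, P5 together cover {Z7, Z10, Z1, Z13, Z3, Z11, Z5, Z9, Z14, Z12, Z6} — every zone.
No 3 of the 8 sensor positions cover everything (all 56 triples fall short), so 4 is minimum.

4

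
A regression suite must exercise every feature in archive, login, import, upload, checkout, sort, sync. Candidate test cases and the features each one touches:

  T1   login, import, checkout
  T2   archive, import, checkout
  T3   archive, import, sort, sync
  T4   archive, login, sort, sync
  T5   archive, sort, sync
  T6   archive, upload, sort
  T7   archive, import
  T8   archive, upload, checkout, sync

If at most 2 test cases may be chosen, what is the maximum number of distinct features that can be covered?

6

Choosing T1, T3 covers {archive, login, import, checkout, sort, sync} — 6 features.
No choice of 2 test cases does better; here upload is left uncovered.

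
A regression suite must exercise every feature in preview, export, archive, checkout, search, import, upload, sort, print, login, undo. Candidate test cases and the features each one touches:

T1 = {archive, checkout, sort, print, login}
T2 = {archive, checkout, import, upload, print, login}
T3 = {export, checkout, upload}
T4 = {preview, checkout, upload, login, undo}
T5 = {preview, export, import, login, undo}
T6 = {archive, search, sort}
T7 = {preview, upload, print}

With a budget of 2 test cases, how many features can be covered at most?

9

Choosing T1, T5 covers {preview, export, archive, checkout, import, sort, print, login, undo} — 9 features.
No choice of 2 test cases does better; here search, upload are left uncovered.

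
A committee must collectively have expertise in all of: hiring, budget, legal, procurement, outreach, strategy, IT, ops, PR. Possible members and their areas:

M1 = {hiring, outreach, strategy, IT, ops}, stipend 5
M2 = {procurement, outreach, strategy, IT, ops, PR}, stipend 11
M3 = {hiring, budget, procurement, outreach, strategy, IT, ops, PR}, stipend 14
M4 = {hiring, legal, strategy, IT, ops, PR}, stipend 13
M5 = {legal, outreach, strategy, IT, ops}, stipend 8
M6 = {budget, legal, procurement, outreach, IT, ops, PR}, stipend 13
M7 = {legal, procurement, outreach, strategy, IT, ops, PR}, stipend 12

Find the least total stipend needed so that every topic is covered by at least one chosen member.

M1, M6 cover every topic at stipend 5 + 13 = 18.
Any cover uses at least 2 members; among all covering selections none totals below 18.

18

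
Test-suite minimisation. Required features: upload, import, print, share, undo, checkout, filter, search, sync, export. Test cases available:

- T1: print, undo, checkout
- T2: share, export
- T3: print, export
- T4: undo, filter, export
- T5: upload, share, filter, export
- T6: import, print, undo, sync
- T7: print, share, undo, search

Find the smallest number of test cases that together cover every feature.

4

T1, T5, T6, T7 together cover {upload, import, print, share, undo, checkout, filter, search, sync, export} — every feature.
No 3 of the 7 test cases cover everything (all 35 triples fall short), so 4 is minimum.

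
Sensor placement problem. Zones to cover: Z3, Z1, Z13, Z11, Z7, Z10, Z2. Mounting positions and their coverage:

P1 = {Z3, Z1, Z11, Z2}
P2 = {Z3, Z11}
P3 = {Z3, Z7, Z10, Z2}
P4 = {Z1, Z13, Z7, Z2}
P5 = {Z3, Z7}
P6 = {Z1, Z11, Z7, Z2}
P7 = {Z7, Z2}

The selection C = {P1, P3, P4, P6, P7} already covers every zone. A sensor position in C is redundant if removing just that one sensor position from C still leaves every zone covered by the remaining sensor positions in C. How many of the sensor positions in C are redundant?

3

Drop P1: the rest still cover every zone — redundant.
Drop P3: Z10 uncovered — not redundant.
Drop P4: Z13 uncovered — not redundant.
Drop P6: the rest still cover every zone — redundant.
Drop P7: the rest still cover every zone — redundant.
3 redundant: P1, P6, P7.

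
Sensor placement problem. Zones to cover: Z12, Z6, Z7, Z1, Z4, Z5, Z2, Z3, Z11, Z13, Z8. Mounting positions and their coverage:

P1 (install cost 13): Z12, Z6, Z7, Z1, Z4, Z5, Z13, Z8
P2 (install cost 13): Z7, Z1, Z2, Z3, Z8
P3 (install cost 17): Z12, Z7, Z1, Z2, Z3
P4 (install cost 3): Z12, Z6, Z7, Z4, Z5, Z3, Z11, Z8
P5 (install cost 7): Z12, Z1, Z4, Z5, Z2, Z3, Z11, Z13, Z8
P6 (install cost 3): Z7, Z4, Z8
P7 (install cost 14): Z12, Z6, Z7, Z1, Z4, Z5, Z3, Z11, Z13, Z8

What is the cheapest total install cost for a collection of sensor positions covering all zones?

P4, P5 cover every zone at install cost 3 + 7 = 10.
Any cover uses at least 2 sensor positions; among all covering selections none totals below 10.

10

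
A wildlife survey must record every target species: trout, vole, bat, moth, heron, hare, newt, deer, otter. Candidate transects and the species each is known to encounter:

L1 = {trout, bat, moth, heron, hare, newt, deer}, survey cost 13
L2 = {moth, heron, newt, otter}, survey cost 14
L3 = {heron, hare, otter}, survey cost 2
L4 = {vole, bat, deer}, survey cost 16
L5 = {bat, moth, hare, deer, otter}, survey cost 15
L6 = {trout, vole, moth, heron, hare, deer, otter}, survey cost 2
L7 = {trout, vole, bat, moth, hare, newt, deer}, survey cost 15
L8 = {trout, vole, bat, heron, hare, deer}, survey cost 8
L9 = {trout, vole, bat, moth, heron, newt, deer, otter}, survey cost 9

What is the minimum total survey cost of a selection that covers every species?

11

L3, L9 cover every species at survey cost 2 + 9 = 11.
Any cover uses at least 2 transects; among all covering selections none totals below 11.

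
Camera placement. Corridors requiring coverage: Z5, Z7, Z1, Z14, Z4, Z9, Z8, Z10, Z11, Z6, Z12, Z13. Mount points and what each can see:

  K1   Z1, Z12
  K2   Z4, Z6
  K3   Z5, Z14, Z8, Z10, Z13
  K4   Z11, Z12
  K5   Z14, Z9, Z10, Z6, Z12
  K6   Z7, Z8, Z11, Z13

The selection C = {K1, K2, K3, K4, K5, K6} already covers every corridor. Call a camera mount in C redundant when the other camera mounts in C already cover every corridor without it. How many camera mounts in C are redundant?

Drop K1: Z1 uncovered — not redundant.
Drop K2: Z4 uncovered — not redundant.
Drop K3: Z5 uncovered — not redundant.
Drop K4: the rest still cover every corridor — redundant.
Drop K5: Z9 uncovered — not redundant.
Drop K6: Z7 uncovered — not redundant.
1 redundant: K4.

1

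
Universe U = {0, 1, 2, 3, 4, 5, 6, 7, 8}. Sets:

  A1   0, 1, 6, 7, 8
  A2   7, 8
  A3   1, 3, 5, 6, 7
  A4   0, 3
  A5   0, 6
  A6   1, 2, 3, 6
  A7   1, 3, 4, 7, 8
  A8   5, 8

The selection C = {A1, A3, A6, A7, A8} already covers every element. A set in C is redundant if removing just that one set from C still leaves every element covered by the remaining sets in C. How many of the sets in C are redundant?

Drop A1: 0 uncovered — not redundant.
Drop A3: the rest still cover every element — redundant.
Drop A6: 2 uncovered — not redundant.
Drop A7: 4 uncovered — not redundant.
Drop A8: the rest still cover every element — redundant.
2 redundant: A3, A8.

2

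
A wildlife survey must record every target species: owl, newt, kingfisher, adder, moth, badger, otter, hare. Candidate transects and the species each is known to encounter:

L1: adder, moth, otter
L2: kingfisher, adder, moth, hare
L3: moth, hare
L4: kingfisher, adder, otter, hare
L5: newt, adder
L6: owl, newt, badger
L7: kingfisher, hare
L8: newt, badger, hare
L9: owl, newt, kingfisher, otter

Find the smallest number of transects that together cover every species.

L1, L2, L6 together cover {owl, newt, kingfisher, adder, moth, badger, otter, hare} — every species.
No 2 of the 9 transects cover everything (all 36 pairs fall short), so 3 is minimum.

3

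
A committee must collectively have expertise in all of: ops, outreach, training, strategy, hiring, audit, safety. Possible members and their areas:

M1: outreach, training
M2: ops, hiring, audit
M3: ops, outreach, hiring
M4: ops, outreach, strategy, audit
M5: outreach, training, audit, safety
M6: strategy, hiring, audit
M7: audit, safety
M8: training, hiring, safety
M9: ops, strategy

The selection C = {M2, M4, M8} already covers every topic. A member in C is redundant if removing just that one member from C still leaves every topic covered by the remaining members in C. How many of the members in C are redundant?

1

Drop M2: the rest still cover every topic — redundant.
Drop M4: outreach, strategy uncovered — not redundant.
Drop M8: training, safety uncovered — not redundant.
1 redundant: M2.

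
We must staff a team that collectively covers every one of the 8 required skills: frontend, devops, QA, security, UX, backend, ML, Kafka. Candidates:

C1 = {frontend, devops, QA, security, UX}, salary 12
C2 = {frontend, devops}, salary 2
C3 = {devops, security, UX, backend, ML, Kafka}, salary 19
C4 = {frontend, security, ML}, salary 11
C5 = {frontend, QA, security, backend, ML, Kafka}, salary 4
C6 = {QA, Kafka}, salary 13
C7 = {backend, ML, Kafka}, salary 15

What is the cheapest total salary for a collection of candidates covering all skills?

C1, C5 cover every skill at salary 12 + 4 = 16.
Any cover uses at least 2 candidates; among all covering selections none totals below 16.
Greedy by coverage-per-salary would pick C5, C2, C1 for 18 — worse than the optimum 16.

16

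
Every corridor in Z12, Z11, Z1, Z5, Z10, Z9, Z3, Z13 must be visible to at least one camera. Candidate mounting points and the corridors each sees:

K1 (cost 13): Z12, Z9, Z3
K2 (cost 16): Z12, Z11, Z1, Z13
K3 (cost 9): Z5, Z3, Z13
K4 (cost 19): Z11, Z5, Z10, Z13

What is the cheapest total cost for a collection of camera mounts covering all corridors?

48

K1, K2, K4 cover every corridor at cost 13 + 16 + 19 = 48.
Any cover uses at least 3 camera mounts; among all covering selections none totals below 48.
Greedy by coverage-per-cost would pick K3, K2, K1, K4 for 57 — worse than the optimum 48.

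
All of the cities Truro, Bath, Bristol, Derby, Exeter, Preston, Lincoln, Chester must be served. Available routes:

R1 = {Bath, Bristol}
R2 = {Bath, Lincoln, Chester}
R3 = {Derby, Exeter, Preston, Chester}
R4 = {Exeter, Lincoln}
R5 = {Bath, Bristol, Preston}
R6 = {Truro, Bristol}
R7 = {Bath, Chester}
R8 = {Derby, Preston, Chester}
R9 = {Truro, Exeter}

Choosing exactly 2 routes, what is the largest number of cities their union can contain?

6

Choosing R1, R3 covers {Bath, Bristol, Derby, Exeter, Preston, Chester} — 6 cities.
No choice of 2 routes does better; here Truro, Lincoln are left uncovered.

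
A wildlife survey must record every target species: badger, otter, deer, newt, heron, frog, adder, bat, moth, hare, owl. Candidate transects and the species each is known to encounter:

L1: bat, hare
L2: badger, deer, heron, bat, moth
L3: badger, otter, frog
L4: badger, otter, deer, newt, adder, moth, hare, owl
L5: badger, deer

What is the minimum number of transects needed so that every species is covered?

L2, L3, L4 together cover {badger, otter, deer, newt, heron, frog, adder, bat, moth, hare, owl} — every species.
No 2 of the 5 transects cover everything (all 10 pairs fall short), so 3 is minimum.

3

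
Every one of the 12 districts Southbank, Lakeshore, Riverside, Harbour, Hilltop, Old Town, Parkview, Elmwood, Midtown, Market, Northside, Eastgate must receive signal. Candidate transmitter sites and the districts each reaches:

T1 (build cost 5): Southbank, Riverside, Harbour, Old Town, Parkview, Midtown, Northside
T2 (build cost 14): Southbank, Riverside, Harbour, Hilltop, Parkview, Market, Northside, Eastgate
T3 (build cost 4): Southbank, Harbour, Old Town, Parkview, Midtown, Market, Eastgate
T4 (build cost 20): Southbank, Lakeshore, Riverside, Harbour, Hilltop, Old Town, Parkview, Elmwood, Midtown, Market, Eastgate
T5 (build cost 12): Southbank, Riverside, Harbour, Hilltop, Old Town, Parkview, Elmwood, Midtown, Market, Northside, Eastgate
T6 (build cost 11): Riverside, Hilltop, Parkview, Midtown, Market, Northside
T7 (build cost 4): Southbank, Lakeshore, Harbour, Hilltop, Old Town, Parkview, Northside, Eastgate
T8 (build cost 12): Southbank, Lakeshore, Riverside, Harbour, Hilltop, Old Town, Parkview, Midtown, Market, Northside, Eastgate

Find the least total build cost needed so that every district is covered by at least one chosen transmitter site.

16

T5, T7 cover every district at build cost 12 + 4 = 16.
Any cover uses at least 2 transmitter sites; among all covering selections none totals below 16.
Greedy by coverage-per-build cost would pick T7, T3, T1, T5 for 25 — worse than the optimum 16.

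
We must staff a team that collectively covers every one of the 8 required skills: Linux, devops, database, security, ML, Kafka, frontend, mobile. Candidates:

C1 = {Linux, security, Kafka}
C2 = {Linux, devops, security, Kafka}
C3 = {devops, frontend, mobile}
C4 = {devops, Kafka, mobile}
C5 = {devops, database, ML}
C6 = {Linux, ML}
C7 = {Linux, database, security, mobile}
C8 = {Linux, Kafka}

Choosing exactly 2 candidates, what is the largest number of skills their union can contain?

Choosing C1, C3 covers {Linux, devops, security, Kafka, frontend, mobile} — 6 skills.
No choice of 2 candidates does better; here database, ML are left uncovered.

6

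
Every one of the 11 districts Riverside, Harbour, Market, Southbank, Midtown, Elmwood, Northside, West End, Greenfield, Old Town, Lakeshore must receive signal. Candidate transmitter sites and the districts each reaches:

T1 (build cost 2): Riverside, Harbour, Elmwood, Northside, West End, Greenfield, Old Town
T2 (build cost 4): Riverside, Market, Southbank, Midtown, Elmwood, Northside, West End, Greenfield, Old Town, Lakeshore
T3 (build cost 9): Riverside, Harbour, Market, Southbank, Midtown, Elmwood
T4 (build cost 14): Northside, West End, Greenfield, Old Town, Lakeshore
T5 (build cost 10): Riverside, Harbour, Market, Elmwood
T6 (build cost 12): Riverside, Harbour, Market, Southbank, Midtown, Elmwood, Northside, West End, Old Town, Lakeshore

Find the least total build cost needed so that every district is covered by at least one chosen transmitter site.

6

T1, T2 cover every district at build cost 2 + 4 = 6.
Any cover uses at least 2 transmitter sites; among all covering selections none totals below 6.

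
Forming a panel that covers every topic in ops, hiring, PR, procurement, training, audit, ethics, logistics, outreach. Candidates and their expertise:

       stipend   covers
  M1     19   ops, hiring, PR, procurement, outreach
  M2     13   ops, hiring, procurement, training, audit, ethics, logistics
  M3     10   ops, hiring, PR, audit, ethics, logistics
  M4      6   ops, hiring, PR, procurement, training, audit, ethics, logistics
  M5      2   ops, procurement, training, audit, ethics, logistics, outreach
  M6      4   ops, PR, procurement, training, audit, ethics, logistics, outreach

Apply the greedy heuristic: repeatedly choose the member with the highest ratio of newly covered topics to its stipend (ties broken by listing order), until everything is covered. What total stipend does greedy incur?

Pick 1: M5 adds 7 new (ops, procurement, training, audit, ethics, logistics, outreach) at stipend 2 (ratio 7/2).
Pick 2: M4 adds 2 new (hiring, PR) at stipend 6 (ratio 2/6).
Greedy total stipend: 2 + 6 = 8.

8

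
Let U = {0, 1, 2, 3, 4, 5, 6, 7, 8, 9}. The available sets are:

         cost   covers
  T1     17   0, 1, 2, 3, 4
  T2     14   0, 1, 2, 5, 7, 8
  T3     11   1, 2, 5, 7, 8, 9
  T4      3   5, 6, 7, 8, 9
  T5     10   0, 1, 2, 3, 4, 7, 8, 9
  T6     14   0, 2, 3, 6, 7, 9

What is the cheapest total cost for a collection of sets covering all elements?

T4, T5 cover every element at cost 3 + 10 = 13.
Any cover uses at least 2 sets; among all covering selections none totals below 13.

13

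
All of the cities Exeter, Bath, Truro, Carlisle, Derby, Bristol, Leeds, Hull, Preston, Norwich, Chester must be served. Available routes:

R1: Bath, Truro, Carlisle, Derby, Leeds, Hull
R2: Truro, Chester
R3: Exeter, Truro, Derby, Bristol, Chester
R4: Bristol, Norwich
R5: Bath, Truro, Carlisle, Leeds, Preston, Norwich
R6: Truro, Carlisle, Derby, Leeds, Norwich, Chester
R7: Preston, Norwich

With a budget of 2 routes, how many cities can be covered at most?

10

Choosing R3, R5 covers {Exeter, Bath, Truro, Carlisle, Derby, Bristol, Leeds, Preston, Norwich, Chester} — 10 cities.
No choice of 2 routes does better; here Hull is left uncovered.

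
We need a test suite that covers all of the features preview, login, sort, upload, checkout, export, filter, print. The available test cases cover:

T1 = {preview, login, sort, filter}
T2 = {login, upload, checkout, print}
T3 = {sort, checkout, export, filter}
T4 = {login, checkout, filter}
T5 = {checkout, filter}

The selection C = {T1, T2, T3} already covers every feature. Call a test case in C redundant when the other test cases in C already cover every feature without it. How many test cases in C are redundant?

0

Drop T1: preview uncovered — not redundant.
Drop T2: upload, print uncovered — not redundant.
Drop T3: export uncovered — not redundant.
None of the test cases in C is redundant.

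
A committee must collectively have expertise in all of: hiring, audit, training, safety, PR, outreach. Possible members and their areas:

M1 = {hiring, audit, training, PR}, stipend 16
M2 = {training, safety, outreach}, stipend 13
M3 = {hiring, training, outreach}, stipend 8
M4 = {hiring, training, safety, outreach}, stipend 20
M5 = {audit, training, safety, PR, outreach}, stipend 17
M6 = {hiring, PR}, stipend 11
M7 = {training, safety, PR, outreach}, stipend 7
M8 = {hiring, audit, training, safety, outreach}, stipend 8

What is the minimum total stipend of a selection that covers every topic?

M7, M8 cover every topic at stipend 7 + 8 = 15.
Any cover uses at least 2 members; among all covering selections none totals below 15.

15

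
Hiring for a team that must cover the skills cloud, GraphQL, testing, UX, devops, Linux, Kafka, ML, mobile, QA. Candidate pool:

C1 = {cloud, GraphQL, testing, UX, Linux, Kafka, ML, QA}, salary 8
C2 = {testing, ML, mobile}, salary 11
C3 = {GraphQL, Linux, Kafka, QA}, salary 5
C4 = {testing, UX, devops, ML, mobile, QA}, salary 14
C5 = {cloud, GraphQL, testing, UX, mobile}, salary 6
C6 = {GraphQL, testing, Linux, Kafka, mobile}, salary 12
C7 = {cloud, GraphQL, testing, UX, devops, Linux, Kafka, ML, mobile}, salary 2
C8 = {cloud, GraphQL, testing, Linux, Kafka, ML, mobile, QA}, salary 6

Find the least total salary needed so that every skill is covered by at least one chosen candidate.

7

C3, C7 cover every skill at salary 5 + 2 = 7.
Any cover uses at least 2 candidates; among all covering selections none totals below 7.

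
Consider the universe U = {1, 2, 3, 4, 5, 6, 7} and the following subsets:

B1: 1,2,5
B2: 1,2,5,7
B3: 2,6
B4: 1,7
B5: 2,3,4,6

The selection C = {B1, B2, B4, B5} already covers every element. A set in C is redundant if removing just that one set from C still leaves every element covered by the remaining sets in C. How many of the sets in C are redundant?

3

Drop B1: the rest still cover every element — redundant.
Drop B2: the rest still cover every element — redundant.
Drop B4: the rest still cover every element — redundant.
Drop B5: 3, 4, 6 uncovered — not redundant.
3 redundant: B1, B2, B4.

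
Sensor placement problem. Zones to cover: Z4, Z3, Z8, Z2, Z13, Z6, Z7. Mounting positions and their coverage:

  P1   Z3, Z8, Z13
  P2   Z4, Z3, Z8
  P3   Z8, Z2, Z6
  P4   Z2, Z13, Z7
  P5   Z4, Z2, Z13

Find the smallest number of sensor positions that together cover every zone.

3

P2, P3, P4 together cover {Z4, Z3, Z8, Z2, Z13, Z6, Z7} — every zone.
No 2 of the 5 sensor positions cover everything (all 10 pairs fall short), so 3 is minimum.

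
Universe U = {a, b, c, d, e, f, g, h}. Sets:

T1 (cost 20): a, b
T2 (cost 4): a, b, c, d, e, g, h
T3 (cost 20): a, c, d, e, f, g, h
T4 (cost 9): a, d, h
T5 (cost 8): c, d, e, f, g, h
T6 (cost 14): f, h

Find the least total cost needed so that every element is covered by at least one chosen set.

12

T2, T5 cover every element at cost 4 + 8 = 12.
Any cover uses at least 2 sets; among all covering selections none totals below 12.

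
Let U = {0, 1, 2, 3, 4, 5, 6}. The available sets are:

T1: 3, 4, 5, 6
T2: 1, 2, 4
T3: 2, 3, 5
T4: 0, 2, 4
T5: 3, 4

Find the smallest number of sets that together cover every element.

T1, T2, T4 together cover {0, 1, 2, 3, 4, 5, 6} — every element.
No 2 of the 5 sets cover everything (all 10 pairs fall short), so 3 is minimum.

3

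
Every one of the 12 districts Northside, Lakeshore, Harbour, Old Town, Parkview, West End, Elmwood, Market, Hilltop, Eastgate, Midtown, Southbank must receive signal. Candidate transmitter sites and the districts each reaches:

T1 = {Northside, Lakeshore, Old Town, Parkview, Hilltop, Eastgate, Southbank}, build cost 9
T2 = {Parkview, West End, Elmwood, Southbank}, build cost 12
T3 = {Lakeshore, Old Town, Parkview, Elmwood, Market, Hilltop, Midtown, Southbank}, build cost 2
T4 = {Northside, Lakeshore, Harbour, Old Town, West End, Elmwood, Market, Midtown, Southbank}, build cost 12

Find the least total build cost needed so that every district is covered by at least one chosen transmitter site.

T1, T4 cover every district at build cost 9 + 12 = 21.
Any cover uses at least 2 transmitter sites; among all covering selections none totals below 21.
Greedy by coverage-per-build cost would pick T3, T4, T1 for 23 — worse than the optimum 21.

21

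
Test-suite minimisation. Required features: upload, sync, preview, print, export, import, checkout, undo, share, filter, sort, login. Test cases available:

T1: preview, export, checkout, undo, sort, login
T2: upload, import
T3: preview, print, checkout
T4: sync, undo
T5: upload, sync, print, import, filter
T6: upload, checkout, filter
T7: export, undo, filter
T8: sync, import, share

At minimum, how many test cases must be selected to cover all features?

3

T1, T5, T8 together cover {upload, sync, preview, print, export, import, checkout, undo, share, filter, sort, login} — every feature.
No 2 of the 8 test cases cover everything (all 28 pairs fall short), so 3 is minimum.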